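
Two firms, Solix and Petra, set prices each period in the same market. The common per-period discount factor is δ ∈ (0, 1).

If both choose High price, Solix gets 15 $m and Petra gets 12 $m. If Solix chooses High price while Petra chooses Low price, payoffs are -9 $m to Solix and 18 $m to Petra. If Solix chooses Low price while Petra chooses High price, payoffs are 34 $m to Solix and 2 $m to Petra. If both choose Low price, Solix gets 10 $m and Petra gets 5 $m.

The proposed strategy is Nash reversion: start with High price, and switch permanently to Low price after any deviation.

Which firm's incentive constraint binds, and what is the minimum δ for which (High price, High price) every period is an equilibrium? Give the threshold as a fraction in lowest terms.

Solix's threshold: (34−15)/(34−10) = 19/24.
Petra's threshold: (18−12)/(18−5) = 6/13.
19/24 > 6/13, so Solix binds and δ* = 19/24.

Solix; δ ≥ 19/24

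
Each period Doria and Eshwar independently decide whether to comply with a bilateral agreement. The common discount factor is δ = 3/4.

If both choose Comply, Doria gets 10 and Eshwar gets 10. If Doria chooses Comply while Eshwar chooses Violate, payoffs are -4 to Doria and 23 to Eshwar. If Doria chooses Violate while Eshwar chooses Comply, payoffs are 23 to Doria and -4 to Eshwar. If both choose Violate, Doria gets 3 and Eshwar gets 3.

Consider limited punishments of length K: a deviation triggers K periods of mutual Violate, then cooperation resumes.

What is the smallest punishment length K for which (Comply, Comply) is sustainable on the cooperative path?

IC: δ(1−δ^K)/(1−δ) ≥ (23−10)/(10−3) = 13/7.
With δ = 3/4: need 1 − δ^K ≥ 13/7·(1−3/4)/(3/4), i.e. δ^K ≤ 0.3810.
Since (3/4)^3 = 0.4219 and (3/4)^4 = 0.3164, the smallest such K is 4.

4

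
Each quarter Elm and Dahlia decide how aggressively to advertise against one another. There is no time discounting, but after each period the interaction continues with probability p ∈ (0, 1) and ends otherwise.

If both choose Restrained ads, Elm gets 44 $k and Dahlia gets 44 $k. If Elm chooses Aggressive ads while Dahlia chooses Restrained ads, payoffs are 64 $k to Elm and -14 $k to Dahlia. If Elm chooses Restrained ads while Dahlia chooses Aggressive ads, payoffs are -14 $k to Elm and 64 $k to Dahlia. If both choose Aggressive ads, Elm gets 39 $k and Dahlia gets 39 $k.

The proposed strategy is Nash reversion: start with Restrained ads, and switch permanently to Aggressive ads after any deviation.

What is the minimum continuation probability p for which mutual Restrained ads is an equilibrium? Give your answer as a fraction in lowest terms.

With no time discounting, the continuation probability p plays the role of the discount factor.
Grim-trigger IC: 44/(1−p) ≥ 64 + 39p/(1−p) ⇒ p ≥ (64−44)/(64−39) = 4/5.

4/5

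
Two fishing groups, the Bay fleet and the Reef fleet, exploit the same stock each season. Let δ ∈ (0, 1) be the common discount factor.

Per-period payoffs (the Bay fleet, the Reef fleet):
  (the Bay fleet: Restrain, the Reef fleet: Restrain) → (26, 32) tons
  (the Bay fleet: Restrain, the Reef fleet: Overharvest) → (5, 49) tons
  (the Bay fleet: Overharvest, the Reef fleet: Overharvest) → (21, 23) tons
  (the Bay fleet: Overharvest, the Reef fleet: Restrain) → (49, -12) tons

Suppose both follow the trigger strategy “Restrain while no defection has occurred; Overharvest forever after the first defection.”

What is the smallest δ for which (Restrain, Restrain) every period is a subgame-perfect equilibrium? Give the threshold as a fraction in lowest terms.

23/28

the Bay fleet's threshold: (49−26)/(49−21) = 23/28.
the Reef fleet's threshold: (49−32)/(49−23) = 17/26.
23/28 > 17/26, so the Bay fleet binds and δ* = 23/28.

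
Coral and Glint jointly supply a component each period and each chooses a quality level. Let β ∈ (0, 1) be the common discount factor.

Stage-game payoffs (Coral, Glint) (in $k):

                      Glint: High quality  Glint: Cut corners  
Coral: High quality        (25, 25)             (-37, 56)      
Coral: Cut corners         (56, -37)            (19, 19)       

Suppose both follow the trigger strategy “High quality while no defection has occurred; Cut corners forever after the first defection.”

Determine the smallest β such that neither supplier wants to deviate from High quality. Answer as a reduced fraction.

One-period gain from deviating is 56 − 25 = 31. The loss is 25 − 19 = 6 in every subsequent period, with present value 6·β/(1−β).
Deviation is unprofitable when 6·β/(1−β) ≥ 31, i.e. β/(1−β) ≥ 31/6.
Equivalently β ≥ 31/(31+6) = 31/37.

31/37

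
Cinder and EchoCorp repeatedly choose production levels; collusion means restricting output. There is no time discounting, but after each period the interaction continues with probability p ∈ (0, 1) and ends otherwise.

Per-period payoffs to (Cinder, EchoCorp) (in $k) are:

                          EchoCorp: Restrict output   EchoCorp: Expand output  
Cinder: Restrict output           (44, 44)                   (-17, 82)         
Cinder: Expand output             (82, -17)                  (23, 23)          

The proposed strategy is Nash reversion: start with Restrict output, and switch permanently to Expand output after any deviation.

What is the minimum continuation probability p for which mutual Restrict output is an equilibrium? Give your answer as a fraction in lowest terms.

38/59

Expected cooperation value is 44 + p·44 + p²·44 + … = 44/(1−p); deviation gives 82 + p·23/(1−p).
44 ≥ 82(1−p) + 23p ⇒ 59p ≥ 38 ⇒ p ≥ 38/59.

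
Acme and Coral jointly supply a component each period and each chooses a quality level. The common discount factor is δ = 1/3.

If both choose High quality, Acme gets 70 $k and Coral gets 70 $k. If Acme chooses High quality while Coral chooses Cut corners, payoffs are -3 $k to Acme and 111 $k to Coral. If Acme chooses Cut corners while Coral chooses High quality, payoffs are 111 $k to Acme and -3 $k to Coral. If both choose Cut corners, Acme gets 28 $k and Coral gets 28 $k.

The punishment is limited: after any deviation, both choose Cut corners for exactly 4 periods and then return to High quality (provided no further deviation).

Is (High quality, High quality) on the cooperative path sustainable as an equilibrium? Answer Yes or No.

A one-shot deviation gives 111 now, then 28 for 4 periods, then back to 70.
Gain from deviating: (111−70) today; loss: (70−28) in each of the next 4 periods.
No-deviation condition: (70−28)(δ+…+δ^4) ≥ 111−70, i.e. δ+…+δ^4 ≥ 41/42.
At δ = 1/3: δ+…+δ^4 = 0.4938 < 0.9762.
So cooperation is not sustainable.

No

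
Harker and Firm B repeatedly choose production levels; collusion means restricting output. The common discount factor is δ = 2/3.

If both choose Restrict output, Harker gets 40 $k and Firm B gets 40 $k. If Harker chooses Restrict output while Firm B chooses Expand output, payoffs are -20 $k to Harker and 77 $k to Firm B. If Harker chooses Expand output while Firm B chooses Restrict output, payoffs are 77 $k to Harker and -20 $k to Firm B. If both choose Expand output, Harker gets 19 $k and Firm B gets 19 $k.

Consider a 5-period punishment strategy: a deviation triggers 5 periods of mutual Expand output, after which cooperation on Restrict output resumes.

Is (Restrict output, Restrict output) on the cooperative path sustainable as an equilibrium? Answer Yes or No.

No

Comparing payoff streams over the 6 periods until play realigns: cooperate → 40(1+δ+…+δ^5); deviate → 77 + 19(δ+…+δ^5).
Cooperation is sustained iff (40−19)(δ+…+δ^5) ≥ 77−40.
δ+…+δ^5 = 2/3·(1−(2/3)^5)/(1−2/3) = 1.7366, and (77−40)/(40−19) = 1.7619.
1.7366 < 1.7619, so cooperation is not sustainable.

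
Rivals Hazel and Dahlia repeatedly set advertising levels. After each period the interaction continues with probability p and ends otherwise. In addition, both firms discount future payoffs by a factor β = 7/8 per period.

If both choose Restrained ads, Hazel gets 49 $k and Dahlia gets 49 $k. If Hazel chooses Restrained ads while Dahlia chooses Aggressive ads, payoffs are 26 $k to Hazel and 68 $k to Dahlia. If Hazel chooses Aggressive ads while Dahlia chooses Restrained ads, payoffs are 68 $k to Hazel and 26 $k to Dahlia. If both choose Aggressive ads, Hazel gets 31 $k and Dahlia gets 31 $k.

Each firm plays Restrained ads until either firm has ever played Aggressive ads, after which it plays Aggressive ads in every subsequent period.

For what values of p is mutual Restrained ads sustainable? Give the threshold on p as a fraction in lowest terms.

152/259

With continuation probability p and discount β, the effective per-period discount factor is βp.
Grim-trigger IC: βp ≥ (68−49)/(68−31) = 19/37.
So p ≥ (19/37)/(7/8) = 152/259.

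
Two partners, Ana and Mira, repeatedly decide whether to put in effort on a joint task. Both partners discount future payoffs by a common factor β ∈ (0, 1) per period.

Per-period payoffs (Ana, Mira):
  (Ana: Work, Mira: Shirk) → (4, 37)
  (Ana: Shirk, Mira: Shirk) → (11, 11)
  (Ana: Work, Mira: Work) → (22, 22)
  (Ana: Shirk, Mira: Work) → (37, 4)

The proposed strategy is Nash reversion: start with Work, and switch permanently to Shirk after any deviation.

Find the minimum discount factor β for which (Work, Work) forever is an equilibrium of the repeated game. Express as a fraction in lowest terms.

15/26

Under grim trigger the critical discount factor is (T−C)/(T−P) with T = 37, C = 22, P = 11.
β* = (37−22)/(37−11) = 15/26.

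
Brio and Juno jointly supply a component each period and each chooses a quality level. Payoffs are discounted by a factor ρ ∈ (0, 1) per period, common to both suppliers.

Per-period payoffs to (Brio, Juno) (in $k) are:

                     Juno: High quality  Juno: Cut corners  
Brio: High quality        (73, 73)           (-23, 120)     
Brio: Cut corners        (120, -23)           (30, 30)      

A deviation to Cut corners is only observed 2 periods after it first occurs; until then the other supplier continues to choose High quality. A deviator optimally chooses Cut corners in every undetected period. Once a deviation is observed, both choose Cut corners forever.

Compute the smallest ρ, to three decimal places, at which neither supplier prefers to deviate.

0.723

The best deviation is to choose Cut corners for all 2 undetected periods, earning 120 each, then 30 forever once detected.
Deviation value: 120(1−ρ^2)/(1−ρ) + 30ρ^2/(1−ρ); cooperation value: 73/(1−ρ).
IC: 73 ≥ 120(1−ρ^2) + 30ρ^2 = 120 − 90ρ^2.
So ρ^2 ≥ 47/90, giving ρ ≥ (47/90)^(1/2) ≈ 0.723.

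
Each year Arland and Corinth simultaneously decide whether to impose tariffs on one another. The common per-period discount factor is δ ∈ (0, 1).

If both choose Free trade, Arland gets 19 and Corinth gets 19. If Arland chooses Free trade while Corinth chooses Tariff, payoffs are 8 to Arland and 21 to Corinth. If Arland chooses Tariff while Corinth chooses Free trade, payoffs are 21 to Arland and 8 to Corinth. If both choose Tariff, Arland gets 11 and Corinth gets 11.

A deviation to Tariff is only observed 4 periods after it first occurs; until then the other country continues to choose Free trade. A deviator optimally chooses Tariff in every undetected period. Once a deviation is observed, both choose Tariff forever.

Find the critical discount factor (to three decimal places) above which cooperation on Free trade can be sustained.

0.669

A deviator earns 21 for 4 periods, then 11 forever; cooperating earns 19 forever. Multiplying the IC by (1−δ):
19 ≥ 21(1−δ^4) + 11δ^4, so 10·δ^4 ≥ 2 and δ^4 ≥ 1/5.
δ ≥ (1/5)^(1/4) ≈ 0.669.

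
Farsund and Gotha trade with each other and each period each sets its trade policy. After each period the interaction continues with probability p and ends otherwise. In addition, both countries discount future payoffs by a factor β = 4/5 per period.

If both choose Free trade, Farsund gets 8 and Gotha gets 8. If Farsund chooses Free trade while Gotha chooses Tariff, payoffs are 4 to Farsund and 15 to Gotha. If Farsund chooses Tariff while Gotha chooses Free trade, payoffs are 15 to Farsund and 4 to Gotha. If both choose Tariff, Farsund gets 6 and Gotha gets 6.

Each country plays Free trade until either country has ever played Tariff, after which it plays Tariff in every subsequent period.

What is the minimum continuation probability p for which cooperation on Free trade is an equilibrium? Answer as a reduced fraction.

35/36

With continuation probability p and discount β, the effective per-period discount factor is βp.
Grim-trigger IC: βp ≥ (15−8)/(15−6) = 7/9.
So p ≥ (7/9)/(4/5) = 35/36.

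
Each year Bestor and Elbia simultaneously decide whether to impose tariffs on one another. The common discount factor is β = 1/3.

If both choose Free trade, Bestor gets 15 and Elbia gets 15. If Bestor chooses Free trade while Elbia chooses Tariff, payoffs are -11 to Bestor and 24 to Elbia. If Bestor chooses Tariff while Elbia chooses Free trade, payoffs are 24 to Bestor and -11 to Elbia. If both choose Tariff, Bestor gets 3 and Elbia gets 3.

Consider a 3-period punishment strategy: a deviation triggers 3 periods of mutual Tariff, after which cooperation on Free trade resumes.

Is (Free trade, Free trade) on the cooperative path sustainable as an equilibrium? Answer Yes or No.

Comparing payoff streams over the 4 periods until play realigns: cooperate → 15(1+β+…+β^3); deviate → 24 + 3(β+…+β^3).
Cooperation is sustained iff (15−3)(β+…+β^3) ≥ 24−15.
β+…+β^3 = 1/3·(1−(1/3)^3)/(1−1/3) = 0.4815, and (24−15)/(15−3) = 0.7500.
0.4815 < 0.7500, so cooperation is not sustainable.

No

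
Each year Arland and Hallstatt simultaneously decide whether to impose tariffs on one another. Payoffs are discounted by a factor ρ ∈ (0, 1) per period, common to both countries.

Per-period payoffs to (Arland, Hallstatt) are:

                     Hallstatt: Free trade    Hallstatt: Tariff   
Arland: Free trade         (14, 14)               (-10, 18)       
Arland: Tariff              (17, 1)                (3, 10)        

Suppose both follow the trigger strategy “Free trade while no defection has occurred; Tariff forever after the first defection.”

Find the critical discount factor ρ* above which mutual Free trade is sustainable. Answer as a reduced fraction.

Arland's threshold: (17−14)/(17−3) = 3/14.
Hallstatt's threshold: (18−14)/(18−10) = 1/2.
3/14 < 1/2, so Hallstatt binds and ρ* = 1/2.

1/2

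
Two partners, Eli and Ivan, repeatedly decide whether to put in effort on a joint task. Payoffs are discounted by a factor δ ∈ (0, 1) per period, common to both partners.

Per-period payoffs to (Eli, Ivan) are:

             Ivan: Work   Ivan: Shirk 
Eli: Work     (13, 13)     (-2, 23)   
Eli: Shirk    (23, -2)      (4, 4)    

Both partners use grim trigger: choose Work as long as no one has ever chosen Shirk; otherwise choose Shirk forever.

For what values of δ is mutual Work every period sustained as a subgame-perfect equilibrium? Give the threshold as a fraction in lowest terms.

13/(1−δ) ≥ 23 + 4δ/(1−δ)
13 ≥ 23 − 19δ
δ ≥ 10/19.

10/19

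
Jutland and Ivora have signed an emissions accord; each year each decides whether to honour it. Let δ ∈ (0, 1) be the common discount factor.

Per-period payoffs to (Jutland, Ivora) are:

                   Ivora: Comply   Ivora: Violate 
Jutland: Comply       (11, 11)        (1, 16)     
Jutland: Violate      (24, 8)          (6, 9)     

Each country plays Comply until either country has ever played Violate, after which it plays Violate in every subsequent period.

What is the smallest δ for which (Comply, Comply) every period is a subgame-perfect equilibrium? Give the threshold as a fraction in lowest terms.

13/18

Jutland's threshold: (24−11)/(24−6) = 13/18.
Ivora's threshold: (16−11)/(16−9) = 5/7.
13/18 > 5/7, so Jutland binds and δ* = 13/18.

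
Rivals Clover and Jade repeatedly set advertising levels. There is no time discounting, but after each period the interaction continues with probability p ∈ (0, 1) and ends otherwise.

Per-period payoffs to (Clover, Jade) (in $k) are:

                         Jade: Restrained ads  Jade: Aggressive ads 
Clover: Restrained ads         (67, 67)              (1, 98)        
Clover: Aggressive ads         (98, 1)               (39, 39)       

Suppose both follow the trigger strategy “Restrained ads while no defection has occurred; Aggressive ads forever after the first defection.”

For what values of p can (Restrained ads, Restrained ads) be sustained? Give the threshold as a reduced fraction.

Expected cooperation value is 67 + p·67 + p²·67 + … = 67/(1−p); deviation gives 98 + p·39/(1−p).
67 ≥ 98(1−p) + 39p ⇒ 59p ≥ 31 ⇒ p ≥ 31/59.

31/59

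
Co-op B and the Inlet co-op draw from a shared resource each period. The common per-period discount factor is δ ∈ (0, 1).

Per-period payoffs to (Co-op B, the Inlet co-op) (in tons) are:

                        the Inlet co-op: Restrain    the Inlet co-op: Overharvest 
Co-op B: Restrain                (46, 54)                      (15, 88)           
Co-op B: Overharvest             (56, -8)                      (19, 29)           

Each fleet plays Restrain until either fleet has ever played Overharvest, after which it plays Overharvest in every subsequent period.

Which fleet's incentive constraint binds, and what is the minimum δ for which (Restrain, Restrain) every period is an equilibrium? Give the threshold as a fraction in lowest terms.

the Inlet co-op; δ ≥ 34/59

Co-op B's threshold: (56−46)/(56−19) = 10/37.
the Inlet co-op's threshold: (88−54)/(88−29) = 34/59.
10/37 < 34/59, so the Inlet co-op binds and δ* = 34/59.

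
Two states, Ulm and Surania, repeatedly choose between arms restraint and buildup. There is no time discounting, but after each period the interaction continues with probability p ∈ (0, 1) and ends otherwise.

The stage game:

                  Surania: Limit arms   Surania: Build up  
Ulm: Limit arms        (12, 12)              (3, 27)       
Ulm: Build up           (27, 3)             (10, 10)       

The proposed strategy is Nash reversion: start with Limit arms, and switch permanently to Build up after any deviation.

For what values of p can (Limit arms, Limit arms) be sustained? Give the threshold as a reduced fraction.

15/17

With no time discounting, the continuation probability p plays the role of the discount factor.
Grim-trigger IC: 12/(1−p) ≥ 27 + 10p/(1−p) ⇒ p ≥ (27−12)/(27−10) = 15/17.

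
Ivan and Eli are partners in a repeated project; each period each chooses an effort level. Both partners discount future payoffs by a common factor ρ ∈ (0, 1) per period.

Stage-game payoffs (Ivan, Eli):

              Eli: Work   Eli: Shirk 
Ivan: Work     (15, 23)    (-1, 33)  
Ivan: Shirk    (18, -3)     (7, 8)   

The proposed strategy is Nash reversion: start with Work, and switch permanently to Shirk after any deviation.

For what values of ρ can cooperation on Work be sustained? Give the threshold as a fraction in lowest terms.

Ivan: cooperation gives 15 each period; deviation gives 18 once then 7 forever.
  15/(1−ρ) ≥ 18 + 7ρ/(1−ρ) ⇒ ρ ≥ 3/11.
Eli: cooperation gives 23 each period; deviation gives 33 once then 8 forever.
  ρ ≥ 10/25 = 2/5.
Both must hold, so the binding constraint is Eli's: ρ ≥ 2/5.

2/5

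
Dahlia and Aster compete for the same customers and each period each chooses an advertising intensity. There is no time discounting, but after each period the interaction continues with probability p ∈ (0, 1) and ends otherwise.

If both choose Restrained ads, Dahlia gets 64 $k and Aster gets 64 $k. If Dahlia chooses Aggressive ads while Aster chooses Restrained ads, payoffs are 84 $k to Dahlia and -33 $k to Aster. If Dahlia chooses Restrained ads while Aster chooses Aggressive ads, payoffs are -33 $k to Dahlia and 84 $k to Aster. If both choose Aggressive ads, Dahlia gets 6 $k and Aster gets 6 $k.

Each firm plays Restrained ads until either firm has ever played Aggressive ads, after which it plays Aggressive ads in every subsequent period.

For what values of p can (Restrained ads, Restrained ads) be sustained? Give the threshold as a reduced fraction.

Expected cooperation value is 64 + p·64 + p²·64 + … = 64/(1−p); deviation gives 84 + p·6/(1−p).
64 ≥ 84(1−p) + 6p ⇒ 78p ≥ 20 ⇒ p ≥ 20/78 = 10/39.

10/39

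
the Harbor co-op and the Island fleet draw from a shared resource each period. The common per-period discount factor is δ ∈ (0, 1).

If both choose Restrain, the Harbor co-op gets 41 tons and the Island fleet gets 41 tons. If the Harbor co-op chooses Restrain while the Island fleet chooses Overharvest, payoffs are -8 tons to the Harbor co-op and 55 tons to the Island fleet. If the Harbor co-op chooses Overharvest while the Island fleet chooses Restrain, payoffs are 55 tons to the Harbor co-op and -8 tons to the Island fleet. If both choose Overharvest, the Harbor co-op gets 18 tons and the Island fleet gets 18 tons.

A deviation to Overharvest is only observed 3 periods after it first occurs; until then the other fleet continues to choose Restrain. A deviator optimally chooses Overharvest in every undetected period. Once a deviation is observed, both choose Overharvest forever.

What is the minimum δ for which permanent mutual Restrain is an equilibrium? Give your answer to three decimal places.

Deviating for the 3 undetected periods gains 55−41 = 14 per period over cooperation, then loses 41−18 = 23 per period forever once punishment starts.
Gain: 14(1 + δ + … + δ^2); loss: 23·δ^3/(1−δ).
No profitable deviation ⇔ 14(1−δ^3) ≤ 23·δ^3, i.e. δ^3 ≥ 14/(14+23) = 14/37.
Hence δ ≥ (14/37)^(1/3) ≈ 0.723.

0.723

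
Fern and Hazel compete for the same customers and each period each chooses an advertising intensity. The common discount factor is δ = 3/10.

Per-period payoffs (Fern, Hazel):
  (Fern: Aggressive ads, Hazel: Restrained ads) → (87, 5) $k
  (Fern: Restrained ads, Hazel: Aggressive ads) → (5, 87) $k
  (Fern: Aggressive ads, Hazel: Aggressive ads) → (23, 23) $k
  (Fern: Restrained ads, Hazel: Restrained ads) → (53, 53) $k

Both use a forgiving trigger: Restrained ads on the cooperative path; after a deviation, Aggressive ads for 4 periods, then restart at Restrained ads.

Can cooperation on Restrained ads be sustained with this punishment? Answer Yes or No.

No

Comparing payoff streams over the 5 periods until play realigns: cooperate → 53(1+δ+…+δ^4); deviate → 87 + 23(δ+…+δ^4).
Cooperation is sustained iff (53−23)(δ+…+δ^4) ≥ 87−53.
δ+…+δ^4 = 3/10·(1−(3/10)^4)/(1−3/10) = 0.4251, and (87−53)/(53−23) = 1.1333.
0.4251 < 1.1333, so cooperation is not sustainable.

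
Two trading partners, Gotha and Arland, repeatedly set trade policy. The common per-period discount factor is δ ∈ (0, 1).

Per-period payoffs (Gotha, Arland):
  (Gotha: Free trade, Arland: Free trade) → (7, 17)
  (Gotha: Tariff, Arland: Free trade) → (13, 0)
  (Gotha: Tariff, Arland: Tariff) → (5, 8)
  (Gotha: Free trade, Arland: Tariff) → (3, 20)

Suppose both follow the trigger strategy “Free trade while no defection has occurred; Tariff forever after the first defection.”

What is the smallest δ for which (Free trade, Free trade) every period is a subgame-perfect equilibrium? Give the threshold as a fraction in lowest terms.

3/4

For Gotha: deviation gain 13−7 = 6, per-period punishment loss 7−5 = 2. IC gives δ ≥ 6/8 = 3/4.
For Arland: gain 3, loss 9 per period, so δ ≥ 3/12 = 1/4.
The tighter constraint is Gotha's, so cooperation needs δ ≥ 3/4.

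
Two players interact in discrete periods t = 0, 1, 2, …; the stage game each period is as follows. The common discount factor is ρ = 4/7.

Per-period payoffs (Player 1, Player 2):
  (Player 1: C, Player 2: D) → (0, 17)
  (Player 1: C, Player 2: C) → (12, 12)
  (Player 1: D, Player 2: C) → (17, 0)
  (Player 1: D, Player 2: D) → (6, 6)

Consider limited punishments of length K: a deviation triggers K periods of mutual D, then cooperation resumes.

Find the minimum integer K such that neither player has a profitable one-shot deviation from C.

2

IC: ρ(1−ρ^K)/(1−ρ) ≥ (17−12)/(12−6) = 5/6.
With ρ = 4/7: need 1 − ρ^K ≥ 5/6·(1−4/7)/(4/7), i.e. ρ^K ≤ 0.3750.
Since (4/7)^1 = 0.5714 and (4/7)^2 = 0.3265, the smallest such K is 2.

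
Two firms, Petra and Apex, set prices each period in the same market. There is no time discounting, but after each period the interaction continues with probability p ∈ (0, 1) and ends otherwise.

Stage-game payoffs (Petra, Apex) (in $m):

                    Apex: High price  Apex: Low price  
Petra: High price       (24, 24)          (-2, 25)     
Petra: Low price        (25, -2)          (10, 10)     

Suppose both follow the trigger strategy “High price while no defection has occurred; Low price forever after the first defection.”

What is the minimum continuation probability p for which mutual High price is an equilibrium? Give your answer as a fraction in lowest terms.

1/15

Expected cooperation value is 24 + p·24 + p²·24 + … = 24/(1−p); deviation gives 25 + p·10/(1−p).
24 ≥ 25(1−p) + 10p ⇒ 15p ≥ 1 ⇒ p ≥ 1/15.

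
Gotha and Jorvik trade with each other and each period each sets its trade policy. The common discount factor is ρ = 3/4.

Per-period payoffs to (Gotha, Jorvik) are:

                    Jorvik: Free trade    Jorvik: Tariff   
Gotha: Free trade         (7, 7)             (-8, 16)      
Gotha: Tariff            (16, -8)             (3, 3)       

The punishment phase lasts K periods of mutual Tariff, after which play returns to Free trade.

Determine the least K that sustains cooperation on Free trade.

5

IC: ρ(1−ρ^K)/(1−ρ) ≥ (16−7)/(7−3) = 9/4.
With ρ = 3/4: need 1 − ρ^K ≥ 9/4·(1−3/4)/(3/4), i.e. ρ^K ≤ 0.2500.
Since (3/4)^4 = 0.3164 and (3/4)^5 = 0.2373, the smallest such K is 5.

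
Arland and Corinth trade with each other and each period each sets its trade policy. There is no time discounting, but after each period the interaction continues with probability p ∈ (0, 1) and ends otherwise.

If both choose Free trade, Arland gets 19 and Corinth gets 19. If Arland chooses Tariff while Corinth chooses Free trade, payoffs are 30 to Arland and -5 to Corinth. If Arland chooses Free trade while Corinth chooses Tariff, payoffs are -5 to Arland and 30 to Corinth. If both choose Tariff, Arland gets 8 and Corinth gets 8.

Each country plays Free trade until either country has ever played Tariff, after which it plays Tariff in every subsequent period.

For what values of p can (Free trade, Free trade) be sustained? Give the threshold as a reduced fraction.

1/2

With no time discounting, the continuation probability p plays the role of the discount factor.
Grim-trigger IC: 19/(1−p) ≥ 30 + 8p/(1−p) ⇒ p ≥ (30−19)/(30−8) = 1/2.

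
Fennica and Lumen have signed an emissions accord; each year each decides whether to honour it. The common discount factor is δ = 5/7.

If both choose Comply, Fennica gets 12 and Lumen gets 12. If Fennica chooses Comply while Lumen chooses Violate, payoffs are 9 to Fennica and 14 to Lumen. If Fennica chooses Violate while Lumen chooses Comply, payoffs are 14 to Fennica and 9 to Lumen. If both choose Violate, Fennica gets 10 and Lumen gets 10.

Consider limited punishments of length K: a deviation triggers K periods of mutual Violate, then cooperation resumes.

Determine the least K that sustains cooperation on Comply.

No profitable deviation requires (12−10)(δ+…+δ^K) ≥ 14−12, i.e. δ+…+δ^K ≥ 1 ≈ 1.0000.
With δ = 5/7, the partial sums are K=1: 0.7143, K=2: 1.2245.
K = 2 is the first length at which the sum reaches 1.0000.

2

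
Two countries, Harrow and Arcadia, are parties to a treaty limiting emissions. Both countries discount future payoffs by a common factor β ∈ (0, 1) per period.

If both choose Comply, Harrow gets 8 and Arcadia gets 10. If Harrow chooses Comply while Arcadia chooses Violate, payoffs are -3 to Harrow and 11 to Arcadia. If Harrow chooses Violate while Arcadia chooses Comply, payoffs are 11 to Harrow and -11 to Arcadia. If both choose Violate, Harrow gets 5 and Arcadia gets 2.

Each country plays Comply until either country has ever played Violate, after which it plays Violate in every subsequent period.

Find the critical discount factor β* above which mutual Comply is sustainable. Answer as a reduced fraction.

Harrow's threshold: (11−8)/(11−5) = 1/2.
Arcadia's threshold: (11−10)/(11−2) = 1/9.
1/2 > 1/9, so Harrow binds and β* = 1/2.

1/2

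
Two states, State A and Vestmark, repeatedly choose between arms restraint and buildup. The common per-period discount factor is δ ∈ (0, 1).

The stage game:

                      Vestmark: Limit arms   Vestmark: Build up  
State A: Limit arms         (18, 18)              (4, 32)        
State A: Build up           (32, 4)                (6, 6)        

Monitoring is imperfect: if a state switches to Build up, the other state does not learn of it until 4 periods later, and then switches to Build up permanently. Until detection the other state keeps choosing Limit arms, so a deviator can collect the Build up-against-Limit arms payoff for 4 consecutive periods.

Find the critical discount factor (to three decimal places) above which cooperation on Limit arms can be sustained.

0.857

A deviator earns 32 for 4 periods, then 6 forever; cooperating earns 18 forever. Multiplying the IC by (1−δ):
18 ≥ 32(1−δ^4) + 6δ^4, so 26·δ^4 ≥ 14 and δ^4 ≥ 7/13.
δ ≥ (7/13)^(1/4) ≈ 0.857.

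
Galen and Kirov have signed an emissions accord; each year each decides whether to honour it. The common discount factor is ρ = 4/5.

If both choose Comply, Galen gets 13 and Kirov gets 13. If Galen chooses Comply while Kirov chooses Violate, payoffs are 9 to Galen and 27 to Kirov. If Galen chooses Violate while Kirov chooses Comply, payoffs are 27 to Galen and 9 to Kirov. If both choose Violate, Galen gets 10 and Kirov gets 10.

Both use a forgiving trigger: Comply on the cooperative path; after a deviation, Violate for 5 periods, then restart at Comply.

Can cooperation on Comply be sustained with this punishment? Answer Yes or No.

IC: ρ+…+ρ^5 ≥ (27−13)/(13−10) = 14/3.
At ρ = 4/5: partial sum = 2.6893 < 4.6667. Cooperation not sustainable.

No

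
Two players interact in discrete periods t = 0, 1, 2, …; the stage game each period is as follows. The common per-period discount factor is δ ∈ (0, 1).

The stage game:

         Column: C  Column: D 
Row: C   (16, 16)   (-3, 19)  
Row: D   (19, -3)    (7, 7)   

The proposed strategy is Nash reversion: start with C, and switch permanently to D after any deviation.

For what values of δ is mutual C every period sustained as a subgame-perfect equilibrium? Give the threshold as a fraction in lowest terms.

1/4

16/(1−δ) ≥ 19 + 7δ/(1−δ)
16 ≥ 19 − 12δ
δ ≥ 3/12 = 1/4.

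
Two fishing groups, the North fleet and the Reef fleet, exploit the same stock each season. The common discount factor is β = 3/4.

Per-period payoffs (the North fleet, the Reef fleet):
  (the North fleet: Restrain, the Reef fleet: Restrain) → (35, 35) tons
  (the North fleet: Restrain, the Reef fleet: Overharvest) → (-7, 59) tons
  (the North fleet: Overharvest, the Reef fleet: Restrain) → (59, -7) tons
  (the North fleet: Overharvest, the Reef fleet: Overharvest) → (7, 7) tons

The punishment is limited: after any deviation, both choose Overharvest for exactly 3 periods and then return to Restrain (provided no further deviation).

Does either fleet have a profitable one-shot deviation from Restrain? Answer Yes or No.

No

IC: β+…+β^3 ≥ (59−35)/(35−7) = 6/7.
At β = 3/4: partial sum = 1.7344 ≥ 0.8571. Cooperation sustainable.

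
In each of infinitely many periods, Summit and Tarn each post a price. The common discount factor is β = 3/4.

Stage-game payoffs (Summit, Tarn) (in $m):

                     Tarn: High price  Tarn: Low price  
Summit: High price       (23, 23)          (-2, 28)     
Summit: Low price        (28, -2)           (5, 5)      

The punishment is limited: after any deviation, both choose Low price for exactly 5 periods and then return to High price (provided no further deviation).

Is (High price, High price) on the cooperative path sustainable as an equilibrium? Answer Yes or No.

Yes

IC: β+…+β^5 ≥ (28−23)/(23−5) = 5/18.
At β = 3/4: partial sum = 2.2881 ≥ 0.2778. Cooperation sustainable.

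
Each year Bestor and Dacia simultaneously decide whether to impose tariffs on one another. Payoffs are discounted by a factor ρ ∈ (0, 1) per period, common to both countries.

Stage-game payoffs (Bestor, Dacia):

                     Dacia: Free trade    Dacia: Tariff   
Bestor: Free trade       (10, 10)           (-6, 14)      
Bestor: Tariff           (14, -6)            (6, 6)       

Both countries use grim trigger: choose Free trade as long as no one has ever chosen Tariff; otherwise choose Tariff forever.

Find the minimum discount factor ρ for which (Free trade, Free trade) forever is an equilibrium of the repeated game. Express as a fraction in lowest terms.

1/2

Cooperation forever yields 10 each period: 10/(1−ρ).
Deviating yields 14 once, then 6 forever: 14 + 6ρ/(1−ρ).
No profitable deviation requires 10/(1−ρ) ≥ 14 + 6ρ/(1−ρ).
Multiplying by (1−ρ): 10 ≥ 14(1−ρ) + 6ρ = 14 − 8ρ.
So 8ρ ≥ 4, i.e. ρ ≥ 4/8 = 1/2.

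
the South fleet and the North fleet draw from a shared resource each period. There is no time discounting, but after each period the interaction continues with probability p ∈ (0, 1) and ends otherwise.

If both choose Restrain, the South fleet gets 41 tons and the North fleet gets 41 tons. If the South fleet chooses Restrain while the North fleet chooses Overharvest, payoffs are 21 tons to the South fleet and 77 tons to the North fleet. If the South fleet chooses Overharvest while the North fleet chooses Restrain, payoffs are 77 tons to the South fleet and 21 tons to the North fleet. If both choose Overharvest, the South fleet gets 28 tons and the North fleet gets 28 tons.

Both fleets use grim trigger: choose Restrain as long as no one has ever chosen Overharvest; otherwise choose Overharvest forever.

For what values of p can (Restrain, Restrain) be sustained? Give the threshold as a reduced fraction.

Expected cooperation value is 41 + p·41 + p²·41 + … = 41/(1−p); deviation gives 77 + p·28/(1−p).
41 ≥ 77(1−p) + 28p ⇒ 49p ≥ 36 ⇒ p ≥ 36/49.

36/49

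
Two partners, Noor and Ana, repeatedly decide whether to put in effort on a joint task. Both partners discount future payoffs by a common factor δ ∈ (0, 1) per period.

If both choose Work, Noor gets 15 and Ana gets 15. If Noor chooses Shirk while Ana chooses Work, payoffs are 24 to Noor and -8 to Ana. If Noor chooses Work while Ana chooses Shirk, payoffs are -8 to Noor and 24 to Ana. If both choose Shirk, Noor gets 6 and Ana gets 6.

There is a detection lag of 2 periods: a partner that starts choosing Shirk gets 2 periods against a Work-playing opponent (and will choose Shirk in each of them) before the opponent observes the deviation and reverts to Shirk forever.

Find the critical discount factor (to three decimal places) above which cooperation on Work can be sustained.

A deviator earns 24 for 2 periods, then 6 forever; cooperating earns 15 forever. Multiplying the IC by (1−δ):
15 ≥ 24(1−δ^2) + 6δ^2, so 18·δ^2 ≥ 9 and δ^2 ≥ 1/2.
δ ≥ (1/2)^(1/2) ≈ 0.707.

0.707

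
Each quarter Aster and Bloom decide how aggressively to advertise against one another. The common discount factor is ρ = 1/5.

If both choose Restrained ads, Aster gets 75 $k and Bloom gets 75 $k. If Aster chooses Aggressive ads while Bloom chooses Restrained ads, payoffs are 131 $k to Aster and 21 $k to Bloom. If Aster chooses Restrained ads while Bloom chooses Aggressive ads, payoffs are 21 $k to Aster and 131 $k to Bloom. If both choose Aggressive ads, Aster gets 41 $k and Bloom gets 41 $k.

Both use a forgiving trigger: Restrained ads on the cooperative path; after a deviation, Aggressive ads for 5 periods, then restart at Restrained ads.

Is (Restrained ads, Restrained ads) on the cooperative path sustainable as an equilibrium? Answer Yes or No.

No

IC: ρ+…+ρ^5 ≥ (131−75)/(75−41) = 28/17.
At ρ = 1/5: partial sum = 0.2499 < 1.6471. Cooperation not sustainable.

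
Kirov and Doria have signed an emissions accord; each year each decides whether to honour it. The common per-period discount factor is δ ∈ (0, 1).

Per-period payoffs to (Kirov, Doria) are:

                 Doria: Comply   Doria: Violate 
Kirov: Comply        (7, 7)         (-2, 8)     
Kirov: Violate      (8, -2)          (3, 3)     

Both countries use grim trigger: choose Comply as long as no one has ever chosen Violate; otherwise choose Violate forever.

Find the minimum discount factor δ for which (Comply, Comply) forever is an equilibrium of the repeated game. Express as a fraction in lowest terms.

1/5

One-period gain from deviating is 8 − 7 = 1. The loss is 7 − 3 = 4 in every subsequent period, with present value 4·δ/(1−δ).
Deviation is unprofitable when 4·δ/(1−δ) ≥ 1, i.e. δ/(1−δ) ≥ 1/4.
Equivalently δ ≥ 1/(1+4) = 1/5.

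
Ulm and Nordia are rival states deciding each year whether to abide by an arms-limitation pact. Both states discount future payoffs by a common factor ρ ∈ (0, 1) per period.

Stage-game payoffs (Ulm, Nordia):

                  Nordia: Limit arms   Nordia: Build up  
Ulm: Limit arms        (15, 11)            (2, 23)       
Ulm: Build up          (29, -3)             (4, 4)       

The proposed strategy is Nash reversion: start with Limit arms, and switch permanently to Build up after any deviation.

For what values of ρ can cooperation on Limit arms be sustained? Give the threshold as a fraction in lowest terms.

For Ulm: deviation gain 29−15 = 14, per-period punishment loss 15−4 = 11. IC gives ρ ≥ 14/25.
For Nordia: gain 12, loss 7 per period, so ρ ≥ 12/19.
The tighter constraint is Nordia's, so cooperation needs ρ ≥ 12/19.

12/19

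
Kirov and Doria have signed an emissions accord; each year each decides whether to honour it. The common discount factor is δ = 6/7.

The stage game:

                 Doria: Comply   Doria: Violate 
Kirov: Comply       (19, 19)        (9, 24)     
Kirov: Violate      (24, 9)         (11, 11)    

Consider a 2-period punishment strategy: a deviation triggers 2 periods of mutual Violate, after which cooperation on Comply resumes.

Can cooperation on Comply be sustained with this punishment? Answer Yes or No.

Comparing payoff streams over the 3 periods until play realigns: cooperate → 19(1+δ+…+δ^2); deviate → 24 + 11(δ+…+δ^2).
Cooperation is sustained iff (19−11)(δ+…+δ^2) ≥ 24−19.
δ+…+δ^2 = 6/7·(1−(6/7)^2)/(1−6/7) = 1.5918, and (24−19)/(19−11) = 0.6250.
1.5918 ≥ 0.6250, so cooperation is sustainable.

Yes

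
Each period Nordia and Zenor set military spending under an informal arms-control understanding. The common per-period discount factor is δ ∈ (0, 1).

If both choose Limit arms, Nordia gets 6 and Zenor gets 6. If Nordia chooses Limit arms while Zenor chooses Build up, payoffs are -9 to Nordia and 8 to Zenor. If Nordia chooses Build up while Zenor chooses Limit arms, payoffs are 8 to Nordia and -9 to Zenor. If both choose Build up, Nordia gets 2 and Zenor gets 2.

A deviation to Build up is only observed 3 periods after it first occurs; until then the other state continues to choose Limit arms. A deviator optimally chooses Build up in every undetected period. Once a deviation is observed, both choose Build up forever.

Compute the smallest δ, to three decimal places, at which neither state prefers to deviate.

0.693

A deviator earns 8 for 3 periods, then 2 forever; cooperating earns 6 forever. Multiplying the IC by (1−δ):
6 ≥ 8(1−δ^3) + 2δ^3, so 6·δ^3 ≥ 2 and δ^3 ≥ 1/3.
δ ≥ (1/3)^(1/3) ≈ 0.693.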